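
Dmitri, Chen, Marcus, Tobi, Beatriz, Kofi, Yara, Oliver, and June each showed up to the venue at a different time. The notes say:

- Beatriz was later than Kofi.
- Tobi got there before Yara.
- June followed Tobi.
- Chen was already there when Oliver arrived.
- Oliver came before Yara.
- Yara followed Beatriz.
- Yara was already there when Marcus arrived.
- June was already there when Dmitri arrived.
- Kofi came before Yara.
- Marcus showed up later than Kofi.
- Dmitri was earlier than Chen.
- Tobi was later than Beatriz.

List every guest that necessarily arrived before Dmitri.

Beatriz, June, Kofi, Tobi

Directly stated before Dmitri: June.
Beatriz reaches Dmitri via Beatriz → Tobi → June → Dmitri.
Kofi reaches Dmitri via Kofi → Beatriz → Tobi → June → Dmitri.
Tobi reaches Dmitri via Tobi → June → Dmitri.
No chain forces Yara (or any of the others) ahead of Dmitri.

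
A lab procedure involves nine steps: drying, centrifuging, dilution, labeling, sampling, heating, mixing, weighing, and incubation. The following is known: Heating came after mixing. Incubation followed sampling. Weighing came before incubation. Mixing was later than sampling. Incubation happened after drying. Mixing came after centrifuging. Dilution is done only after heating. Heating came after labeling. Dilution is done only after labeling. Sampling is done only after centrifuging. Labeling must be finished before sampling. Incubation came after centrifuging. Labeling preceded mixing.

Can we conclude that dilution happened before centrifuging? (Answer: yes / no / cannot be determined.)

no

Tracing the constraints gives centrifuging → mixing → heating → dilution, so centrifuging must come before dilution.
That means dilution cannot be before centrifuging.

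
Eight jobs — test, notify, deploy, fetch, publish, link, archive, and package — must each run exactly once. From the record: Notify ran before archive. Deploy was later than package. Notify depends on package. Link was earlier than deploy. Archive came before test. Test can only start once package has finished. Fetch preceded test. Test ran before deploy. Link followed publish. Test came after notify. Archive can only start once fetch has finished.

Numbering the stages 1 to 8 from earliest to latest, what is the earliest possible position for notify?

Package must come before notify — 1 forced predecessor.
Nothing else is forced ahead of notify, so its earliest slot is position 1 + 1 = 2.

2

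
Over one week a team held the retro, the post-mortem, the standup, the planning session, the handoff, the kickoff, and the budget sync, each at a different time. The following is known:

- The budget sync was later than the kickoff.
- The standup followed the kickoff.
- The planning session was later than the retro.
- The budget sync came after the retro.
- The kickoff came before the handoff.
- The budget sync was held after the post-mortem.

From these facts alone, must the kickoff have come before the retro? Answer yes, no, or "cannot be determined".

cannot be determined

No chain of stated constraints runs from the kickoff to the retro, and none runs from the retro to the kickoff either.
So the relative order of the kickoff and the retro is not fixed by the given facts.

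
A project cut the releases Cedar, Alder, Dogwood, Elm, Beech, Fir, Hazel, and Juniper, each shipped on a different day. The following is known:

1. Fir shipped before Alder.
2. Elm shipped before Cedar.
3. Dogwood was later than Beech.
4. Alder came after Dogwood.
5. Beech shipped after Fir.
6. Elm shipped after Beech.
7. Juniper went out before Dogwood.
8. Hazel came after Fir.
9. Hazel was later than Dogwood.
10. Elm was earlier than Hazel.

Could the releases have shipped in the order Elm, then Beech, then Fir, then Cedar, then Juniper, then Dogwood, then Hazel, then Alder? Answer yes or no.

The constraints require Fir before Beech, but in the proposed sequence Beech appears ahead of Fir. That one violation is enough.

no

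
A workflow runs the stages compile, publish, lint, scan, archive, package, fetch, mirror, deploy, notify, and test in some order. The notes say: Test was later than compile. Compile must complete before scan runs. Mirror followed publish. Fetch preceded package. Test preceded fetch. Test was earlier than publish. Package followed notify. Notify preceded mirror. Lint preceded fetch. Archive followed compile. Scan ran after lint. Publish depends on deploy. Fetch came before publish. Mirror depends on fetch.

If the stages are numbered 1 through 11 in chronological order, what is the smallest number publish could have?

Compile, deploy, fetch, lint, and test must all come before publish — 5 forced predecessors.
Nothing else is forced ahead of publish, so its earliest slot is position 5 + 1 = 6.

6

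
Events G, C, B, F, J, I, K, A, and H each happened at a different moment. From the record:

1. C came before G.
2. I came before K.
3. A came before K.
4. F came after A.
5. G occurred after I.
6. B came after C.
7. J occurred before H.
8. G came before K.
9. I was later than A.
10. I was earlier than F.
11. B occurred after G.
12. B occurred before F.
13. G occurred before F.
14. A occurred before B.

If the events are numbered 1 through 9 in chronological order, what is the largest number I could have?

5

I must come before B, F, G, and K — 4 events forced after it.
Everything else can be placed before I in some valid order, so I can sit as late as position 9 − 4 = 5.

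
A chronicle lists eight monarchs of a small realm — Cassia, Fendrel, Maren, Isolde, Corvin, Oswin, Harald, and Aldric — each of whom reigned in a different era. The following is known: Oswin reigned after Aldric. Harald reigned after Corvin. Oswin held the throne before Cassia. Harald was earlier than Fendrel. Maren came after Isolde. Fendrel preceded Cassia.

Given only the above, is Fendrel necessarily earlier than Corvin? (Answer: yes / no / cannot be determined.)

no

Tracing the constraints gives Corvin → Harald → Fendrel, so Corvin must come before Fendrel.
That means Fendrel cannot be before Corvin.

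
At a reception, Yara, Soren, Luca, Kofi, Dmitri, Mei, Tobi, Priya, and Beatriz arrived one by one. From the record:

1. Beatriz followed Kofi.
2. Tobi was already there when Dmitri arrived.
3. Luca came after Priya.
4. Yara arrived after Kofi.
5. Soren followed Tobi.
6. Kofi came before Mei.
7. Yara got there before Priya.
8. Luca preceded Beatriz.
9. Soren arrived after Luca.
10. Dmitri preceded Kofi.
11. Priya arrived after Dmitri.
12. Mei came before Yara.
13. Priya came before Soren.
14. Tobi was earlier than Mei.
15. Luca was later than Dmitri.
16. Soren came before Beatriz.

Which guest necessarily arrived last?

Beatriz

Every other guest has a chain of constraints placing them before Beatriz, so Beatriz is last.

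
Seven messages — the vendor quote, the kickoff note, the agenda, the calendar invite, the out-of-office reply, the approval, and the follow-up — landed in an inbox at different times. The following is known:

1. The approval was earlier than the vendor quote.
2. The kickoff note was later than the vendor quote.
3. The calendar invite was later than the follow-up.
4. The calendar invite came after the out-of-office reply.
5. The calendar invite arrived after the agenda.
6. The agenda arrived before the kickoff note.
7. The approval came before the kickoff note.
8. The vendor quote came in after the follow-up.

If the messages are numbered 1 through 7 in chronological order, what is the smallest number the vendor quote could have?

The approval and the follow-up must both come before the vendor quote — 2 forced predecessors.
Nothing else is forced ahead of the vendor quote, so its earliest slot is position 2 + 1 = 3.

3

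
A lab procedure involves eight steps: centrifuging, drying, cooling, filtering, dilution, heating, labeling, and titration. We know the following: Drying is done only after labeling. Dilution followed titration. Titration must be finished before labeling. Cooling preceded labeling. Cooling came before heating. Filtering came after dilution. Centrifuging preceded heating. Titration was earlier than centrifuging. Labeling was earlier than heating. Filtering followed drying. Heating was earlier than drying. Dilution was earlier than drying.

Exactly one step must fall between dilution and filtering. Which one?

Tracing the constraints gives dilution → drying → filtering, so drying sits after dilution and before filtering.
No other step is forced both after dilution and before filtering.

drying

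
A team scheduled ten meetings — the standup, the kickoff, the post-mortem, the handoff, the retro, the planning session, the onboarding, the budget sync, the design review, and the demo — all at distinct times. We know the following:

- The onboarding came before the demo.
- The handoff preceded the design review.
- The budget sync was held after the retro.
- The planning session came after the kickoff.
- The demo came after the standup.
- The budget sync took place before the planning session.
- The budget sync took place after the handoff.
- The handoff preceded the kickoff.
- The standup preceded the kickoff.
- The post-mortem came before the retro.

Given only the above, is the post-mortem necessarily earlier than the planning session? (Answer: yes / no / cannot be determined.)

Chain the constraints: the post-mortem → the retro → the budget sync → the planning session. Each link is directly stated, so the post-mortem comes before the planning session.

yes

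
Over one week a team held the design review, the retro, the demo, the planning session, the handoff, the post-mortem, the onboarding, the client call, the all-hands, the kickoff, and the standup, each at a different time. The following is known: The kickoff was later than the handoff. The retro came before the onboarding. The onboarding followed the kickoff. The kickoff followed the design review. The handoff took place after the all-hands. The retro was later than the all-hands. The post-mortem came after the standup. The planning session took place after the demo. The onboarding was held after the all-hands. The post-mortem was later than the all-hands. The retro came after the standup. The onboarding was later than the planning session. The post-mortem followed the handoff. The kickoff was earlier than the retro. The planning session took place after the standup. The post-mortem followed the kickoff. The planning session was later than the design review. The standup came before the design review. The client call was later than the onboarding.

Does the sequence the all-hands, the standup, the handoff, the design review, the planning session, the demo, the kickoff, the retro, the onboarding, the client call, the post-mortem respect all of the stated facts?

The constraints require the demo before the planning session, but in the proposed sequence the planning session appears ahead of the demo. That one violation is enough.

no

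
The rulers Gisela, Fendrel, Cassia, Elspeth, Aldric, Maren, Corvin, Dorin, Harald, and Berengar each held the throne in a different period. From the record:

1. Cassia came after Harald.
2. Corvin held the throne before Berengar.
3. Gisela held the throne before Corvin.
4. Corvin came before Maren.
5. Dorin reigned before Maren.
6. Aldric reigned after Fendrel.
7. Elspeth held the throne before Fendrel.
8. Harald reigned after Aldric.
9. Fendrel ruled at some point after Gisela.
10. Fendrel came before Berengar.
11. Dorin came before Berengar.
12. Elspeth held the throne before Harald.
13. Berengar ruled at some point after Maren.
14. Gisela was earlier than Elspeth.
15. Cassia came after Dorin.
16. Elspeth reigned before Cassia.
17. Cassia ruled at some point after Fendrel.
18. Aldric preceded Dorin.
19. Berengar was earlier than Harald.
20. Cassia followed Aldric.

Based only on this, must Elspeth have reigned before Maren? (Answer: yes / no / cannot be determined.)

yes

Chain the constraints: Elspeth → Fendrel → Aldric → Dorin → Maren. Each link is directly stated, so Elspeth comes before Maren.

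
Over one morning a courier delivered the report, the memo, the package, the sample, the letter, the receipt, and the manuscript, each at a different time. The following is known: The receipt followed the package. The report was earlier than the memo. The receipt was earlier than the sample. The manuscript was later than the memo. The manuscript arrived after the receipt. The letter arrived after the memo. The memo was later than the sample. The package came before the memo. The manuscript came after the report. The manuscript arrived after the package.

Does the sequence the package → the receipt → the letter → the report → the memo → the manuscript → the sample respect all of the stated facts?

no

The constraints require the memo before the letter, but in the proposed sequence the letter appears ahead of the memo. That one violation is enough.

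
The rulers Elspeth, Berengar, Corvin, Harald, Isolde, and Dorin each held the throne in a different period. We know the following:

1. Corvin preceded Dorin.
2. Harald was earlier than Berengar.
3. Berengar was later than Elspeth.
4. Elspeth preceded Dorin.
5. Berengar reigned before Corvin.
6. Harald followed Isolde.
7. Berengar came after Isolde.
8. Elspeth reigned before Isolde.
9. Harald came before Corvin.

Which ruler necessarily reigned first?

Elspeth

Elspeth has a chain of constraints placing them before every other ruler, so Elspeth must be first.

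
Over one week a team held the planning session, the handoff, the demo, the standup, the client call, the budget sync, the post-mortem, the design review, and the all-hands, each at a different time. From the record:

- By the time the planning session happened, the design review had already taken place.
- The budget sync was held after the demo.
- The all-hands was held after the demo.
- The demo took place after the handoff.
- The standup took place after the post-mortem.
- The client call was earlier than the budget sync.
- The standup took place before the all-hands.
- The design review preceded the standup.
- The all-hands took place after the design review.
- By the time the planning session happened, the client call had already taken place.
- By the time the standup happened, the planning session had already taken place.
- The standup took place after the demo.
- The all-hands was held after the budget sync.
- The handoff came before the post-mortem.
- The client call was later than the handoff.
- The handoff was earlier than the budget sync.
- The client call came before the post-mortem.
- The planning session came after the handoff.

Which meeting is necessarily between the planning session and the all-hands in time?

the standup

Tracing the constraints gives the planning session → the standup → the all-hands, so the standup sits after the planning session and before the all-hands.
No other meeting is forced both after the planning session and before the all-hands.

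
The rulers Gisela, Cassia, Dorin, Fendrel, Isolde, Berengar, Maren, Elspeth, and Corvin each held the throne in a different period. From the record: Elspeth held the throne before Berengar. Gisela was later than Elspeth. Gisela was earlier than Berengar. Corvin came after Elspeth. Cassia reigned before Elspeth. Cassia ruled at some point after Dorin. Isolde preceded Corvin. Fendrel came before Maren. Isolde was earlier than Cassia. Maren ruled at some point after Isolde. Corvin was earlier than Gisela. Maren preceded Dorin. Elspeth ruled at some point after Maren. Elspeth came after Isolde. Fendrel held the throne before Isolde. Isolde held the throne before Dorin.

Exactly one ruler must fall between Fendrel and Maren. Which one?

Tracing the constraints gives Fendrel → Isolde → Maren, so Isolde sits after Fendrel and before Maren.
No other ruler is forced both after Fendrel and before Maren.

Isolde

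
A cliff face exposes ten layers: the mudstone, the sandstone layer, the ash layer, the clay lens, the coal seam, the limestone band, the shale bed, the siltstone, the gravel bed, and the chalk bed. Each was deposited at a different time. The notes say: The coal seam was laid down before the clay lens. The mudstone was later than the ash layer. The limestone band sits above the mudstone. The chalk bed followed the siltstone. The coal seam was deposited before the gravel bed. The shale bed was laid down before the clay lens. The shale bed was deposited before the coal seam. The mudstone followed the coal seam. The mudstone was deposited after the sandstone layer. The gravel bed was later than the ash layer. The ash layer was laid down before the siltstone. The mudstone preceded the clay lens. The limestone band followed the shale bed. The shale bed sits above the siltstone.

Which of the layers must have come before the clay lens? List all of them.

the ash layer, the coal seam, the mudstone, the sandstone layer, the shale bed, the siltstone

Directly stated before the clay lens: the coal seam, the mudstone, and the shale bed.
The ash layer reaches the clay lens via the ash layer → the mudstone → the clay lens.
The sandstone layer reaches the clay lens via the sandstone layer → the mudstone → the clay lens.
The siltstone reaches the clay lens via the siltstone → the shale bed → the clay lens.
No chain forces the limestone band (or any of the others) ahead of the clay lens.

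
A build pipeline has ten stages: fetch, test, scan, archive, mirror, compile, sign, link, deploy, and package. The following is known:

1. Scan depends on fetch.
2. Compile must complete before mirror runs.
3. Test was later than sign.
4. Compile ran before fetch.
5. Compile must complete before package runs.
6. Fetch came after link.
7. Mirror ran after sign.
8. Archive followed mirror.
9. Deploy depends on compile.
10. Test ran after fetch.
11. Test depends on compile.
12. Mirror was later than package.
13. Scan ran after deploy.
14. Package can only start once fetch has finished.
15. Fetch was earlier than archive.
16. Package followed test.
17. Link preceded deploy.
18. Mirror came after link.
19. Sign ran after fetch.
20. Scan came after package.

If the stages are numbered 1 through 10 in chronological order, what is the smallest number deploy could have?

Compile and link must both come before deploy — 2 forced predecessors.
Nothing else is forced ahead of deploy, so its earliest slot is position 2 + 1 = 3.

3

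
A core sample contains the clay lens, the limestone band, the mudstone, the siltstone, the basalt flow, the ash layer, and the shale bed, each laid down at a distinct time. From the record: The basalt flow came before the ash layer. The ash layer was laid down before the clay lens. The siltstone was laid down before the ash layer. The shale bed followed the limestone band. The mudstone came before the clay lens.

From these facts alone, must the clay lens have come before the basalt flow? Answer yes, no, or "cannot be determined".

no

Tracing the constraints gives the basalt flow → the ash layer → the clay lens, so the basalt flow must come before the clay lens.
That means the clay lens cannot be before the basalt flow.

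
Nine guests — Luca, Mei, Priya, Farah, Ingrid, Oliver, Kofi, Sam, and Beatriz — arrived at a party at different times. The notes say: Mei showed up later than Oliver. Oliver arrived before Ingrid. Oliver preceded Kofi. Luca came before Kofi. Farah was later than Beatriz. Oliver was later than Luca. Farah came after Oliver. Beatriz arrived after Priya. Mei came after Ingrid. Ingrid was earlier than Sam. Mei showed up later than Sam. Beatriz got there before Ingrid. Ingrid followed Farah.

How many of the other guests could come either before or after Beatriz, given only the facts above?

Forced before Beatriz: Priya; forced after Beatriz: Farah, Ingrid, Mei, and Sam.
That leaves Kofi, Luca, and Oliver with no forced order relative to Beatriz — 3.

3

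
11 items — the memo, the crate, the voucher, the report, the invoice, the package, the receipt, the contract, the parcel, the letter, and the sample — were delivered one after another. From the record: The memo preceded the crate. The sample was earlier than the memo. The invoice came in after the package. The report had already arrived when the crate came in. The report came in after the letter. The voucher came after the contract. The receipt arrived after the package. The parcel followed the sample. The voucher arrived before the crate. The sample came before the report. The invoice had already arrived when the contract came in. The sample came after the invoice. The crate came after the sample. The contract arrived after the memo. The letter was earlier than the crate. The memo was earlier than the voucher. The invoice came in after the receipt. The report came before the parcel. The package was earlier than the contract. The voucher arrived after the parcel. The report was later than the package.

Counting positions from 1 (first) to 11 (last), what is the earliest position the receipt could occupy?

The package must come before the receipt — 1 forced predecessor.
Nothing else is forced ahead of the receipt, so its earliest slot is position 1 + 1 = 2.

2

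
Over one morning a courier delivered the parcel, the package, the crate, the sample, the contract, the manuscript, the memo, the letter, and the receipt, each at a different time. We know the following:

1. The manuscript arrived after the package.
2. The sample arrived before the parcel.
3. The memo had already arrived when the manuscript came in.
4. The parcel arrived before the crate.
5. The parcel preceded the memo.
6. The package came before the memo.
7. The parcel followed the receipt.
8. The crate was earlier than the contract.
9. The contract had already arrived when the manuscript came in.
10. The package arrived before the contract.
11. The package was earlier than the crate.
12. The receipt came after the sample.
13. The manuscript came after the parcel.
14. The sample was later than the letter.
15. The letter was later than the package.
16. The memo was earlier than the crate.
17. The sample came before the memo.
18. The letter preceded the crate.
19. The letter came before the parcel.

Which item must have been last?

the manuscript

Every other item has a chain of constraints placing it before the manuscript, so the manuscript is last.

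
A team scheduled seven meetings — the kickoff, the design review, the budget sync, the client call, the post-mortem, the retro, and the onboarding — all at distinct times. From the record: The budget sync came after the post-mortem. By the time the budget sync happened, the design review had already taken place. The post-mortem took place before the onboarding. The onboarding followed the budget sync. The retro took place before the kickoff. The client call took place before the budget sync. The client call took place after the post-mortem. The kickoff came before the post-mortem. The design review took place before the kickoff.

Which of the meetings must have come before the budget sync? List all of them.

Directly stated before the budget sync: the client call, the design review, and the post-mortem.
The kickoff reaches the budget sync via the kickoff → the post-mortem → the budget sync.
The retro reaches the budget sync via the retro → the kickoff → the post-mortem → the budget sync.
No chain forces the onboarding ahead of the budget sync.

the client call, the design review, the kickoff, the post-mortem, the retro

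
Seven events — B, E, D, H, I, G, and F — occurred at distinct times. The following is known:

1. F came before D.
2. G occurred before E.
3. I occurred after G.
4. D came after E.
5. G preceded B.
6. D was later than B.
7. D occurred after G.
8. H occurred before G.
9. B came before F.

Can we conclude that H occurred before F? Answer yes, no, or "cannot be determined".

Chain the constraints: H → G → B → F. Each link is directly stated, so H comes before F.

yes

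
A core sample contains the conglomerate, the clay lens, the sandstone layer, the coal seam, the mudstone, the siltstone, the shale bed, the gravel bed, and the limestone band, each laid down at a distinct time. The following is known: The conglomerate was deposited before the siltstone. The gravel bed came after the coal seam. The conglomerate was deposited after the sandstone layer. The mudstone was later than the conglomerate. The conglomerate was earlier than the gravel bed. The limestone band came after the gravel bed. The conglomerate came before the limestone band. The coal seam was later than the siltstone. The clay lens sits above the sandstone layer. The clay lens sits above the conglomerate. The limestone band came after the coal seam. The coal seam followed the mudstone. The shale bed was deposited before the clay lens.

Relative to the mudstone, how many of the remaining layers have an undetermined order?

Forced before the mudstone: the conglomerate and the sandstone layer; forced after the mudstone: the coal seam, the gravel bed, and the limestone band.
That leaves the clay lens, the shale bed, and the siltstone with no forced order relative to the mudstone — 3.

3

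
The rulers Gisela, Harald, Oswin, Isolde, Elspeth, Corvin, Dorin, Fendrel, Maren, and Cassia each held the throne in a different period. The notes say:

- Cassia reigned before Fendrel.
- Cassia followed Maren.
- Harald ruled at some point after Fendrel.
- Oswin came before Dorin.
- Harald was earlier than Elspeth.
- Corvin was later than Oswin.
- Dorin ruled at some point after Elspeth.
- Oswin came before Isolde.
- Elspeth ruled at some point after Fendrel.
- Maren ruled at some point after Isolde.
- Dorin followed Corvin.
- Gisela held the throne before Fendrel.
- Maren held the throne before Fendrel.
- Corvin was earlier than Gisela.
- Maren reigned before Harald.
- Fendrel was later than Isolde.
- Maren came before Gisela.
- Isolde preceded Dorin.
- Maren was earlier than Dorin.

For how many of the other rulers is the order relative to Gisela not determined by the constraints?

Forced before Gisela: Corvin, Isolde, Maren, and Oswin; forced after Gisela: Dorin, Elspeth, Fendrel, and Harald.
That leaves Cassia with no forced order relative to Gisela — 1.

1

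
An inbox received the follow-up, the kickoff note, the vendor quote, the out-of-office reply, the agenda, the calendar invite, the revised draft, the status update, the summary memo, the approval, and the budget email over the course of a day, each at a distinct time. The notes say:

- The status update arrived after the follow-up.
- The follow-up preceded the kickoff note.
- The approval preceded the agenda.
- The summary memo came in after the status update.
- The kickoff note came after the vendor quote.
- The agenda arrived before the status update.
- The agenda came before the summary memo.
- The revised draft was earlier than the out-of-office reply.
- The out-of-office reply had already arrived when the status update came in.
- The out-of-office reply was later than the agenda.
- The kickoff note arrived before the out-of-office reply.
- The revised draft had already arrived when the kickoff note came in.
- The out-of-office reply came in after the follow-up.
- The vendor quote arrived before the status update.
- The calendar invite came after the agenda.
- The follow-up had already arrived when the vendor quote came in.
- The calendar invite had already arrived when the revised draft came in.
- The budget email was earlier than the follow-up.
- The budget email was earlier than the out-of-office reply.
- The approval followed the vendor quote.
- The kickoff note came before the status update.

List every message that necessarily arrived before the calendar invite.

the agenda, the approval, the budget email, the follow-up, the vendor quote

Directly stated before the calendar invite: the agenda.
The approval reaches the calendar invite via the approval → the agenda → the calendar invite.
The budget email reaches the calendar invite via the budget email → the follow-up → the vendor quote → the approval → the agenda → the calendar invite.
The follow-up reaches the calendar invite via the follow-up → the vendor quote → the approval → the agenda → the calendar invite.
Likewise the vendor quote reaches the calendar invite by chaining the stated constraints.
No chain forces the revised draft (or any of the others) ahead of the calendar invite.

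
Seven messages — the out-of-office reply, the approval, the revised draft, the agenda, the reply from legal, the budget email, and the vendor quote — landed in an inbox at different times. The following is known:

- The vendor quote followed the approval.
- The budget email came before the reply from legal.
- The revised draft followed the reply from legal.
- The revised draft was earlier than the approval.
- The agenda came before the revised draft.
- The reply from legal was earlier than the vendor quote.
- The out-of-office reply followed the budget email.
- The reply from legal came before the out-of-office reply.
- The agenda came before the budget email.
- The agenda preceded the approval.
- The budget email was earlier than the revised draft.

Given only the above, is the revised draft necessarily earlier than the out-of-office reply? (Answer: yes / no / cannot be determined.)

cannot be determined

No chain of stated constraints runs from the revised draft to the out-of-office reply, and none runs from the out-of-office reply to the revised draft either.
So the relative order of the revised draft and the out-of-office reply is not fixed by the given facts.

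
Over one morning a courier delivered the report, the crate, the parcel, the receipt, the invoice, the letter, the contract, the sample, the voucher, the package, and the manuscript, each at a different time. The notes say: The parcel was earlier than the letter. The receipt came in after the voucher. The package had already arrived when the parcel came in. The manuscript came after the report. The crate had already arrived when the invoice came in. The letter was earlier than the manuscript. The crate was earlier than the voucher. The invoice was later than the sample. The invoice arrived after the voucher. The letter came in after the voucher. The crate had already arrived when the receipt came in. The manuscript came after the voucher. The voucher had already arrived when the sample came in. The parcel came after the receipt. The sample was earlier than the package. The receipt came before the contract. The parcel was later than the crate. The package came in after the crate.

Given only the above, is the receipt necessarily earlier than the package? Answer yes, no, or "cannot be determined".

No chain of stated constraints runs from the receipt to the package, and none runs from the package to the receipt either.
So the relative order of the receipt and the package is not fixed by the given facts.

cannot be determined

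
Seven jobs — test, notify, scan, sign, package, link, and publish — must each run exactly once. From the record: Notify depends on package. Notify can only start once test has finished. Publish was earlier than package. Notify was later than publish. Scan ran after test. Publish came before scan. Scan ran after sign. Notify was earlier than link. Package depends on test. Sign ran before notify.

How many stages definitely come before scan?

3

Directly stated before scan: publish, sign, and test.
No chain forces package (or any of the others) ahead of scan.
That's publish, sign, and test — 3 in all.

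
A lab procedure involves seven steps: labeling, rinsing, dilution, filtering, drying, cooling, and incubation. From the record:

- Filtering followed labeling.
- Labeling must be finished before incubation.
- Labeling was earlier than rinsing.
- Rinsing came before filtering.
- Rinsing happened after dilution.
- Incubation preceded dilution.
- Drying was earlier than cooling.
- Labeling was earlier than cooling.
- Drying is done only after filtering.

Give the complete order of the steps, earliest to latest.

labeling, incubation, dilution, rinsing, filtering, drying, cooling

The constraints fix every adjacent pair, so only one ordering works:
labeling → incubation → dilution → rinsing → filtering → drying → cooling.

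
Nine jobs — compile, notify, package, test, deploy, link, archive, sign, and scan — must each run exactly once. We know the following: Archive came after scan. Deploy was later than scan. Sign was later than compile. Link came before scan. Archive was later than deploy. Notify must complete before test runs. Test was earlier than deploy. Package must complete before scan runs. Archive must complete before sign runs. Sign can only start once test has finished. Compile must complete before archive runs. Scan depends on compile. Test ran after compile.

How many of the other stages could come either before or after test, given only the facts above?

Forced before test: compile and notify; forced after test: archive, deploy, and sign.
That leaves link, package, and scan with no forced order relative to test — 3.

3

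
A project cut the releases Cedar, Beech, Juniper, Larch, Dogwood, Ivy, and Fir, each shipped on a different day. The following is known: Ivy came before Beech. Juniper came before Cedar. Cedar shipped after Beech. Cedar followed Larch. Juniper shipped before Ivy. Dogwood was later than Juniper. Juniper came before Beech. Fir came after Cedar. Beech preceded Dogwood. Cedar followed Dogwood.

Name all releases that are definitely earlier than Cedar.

Directly stated before Cedar: Beech, Dogwood, Juniper, and Larch.
Ivy reaches Cedar via Ivy → Beech → Cedar.

Beech, Dogwood, Ivy, Juniper, Larch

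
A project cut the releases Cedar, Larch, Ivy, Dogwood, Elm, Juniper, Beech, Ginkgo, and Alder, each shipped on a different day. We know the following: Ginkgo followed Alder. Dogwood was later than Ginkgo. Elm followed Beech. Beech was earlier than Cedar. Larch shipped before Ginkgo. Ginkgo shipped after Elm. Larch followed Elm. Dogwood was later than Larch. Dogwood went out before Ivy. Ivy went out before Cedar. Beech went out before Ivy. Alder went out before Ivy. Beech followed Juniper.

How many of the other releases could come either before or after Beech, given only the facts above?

1

Forced before Beech: Juniper; forced after Beech: Cedar, Dogwood, Elm, Ginkgo, Ivy, and Larch.
That leaves Alder with no forced order relative to Beech — 1.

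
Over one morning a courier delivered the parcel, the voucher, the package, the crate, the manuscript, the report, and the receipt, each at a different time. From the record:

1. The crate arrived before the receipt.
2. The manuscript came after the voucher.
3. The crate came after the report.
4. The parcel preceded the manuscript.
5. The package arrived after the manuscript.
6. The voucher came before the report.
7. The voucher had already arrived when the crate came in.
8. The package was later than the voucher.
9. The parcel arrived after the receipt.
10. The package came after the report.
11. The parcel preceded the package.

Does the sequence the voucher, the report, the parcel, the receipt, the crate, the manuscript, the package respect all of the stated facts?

The constraints require the receipt before the parcel, but in the proposed sequence the parcel appears ahead of the receipt. That one violation is enough.

no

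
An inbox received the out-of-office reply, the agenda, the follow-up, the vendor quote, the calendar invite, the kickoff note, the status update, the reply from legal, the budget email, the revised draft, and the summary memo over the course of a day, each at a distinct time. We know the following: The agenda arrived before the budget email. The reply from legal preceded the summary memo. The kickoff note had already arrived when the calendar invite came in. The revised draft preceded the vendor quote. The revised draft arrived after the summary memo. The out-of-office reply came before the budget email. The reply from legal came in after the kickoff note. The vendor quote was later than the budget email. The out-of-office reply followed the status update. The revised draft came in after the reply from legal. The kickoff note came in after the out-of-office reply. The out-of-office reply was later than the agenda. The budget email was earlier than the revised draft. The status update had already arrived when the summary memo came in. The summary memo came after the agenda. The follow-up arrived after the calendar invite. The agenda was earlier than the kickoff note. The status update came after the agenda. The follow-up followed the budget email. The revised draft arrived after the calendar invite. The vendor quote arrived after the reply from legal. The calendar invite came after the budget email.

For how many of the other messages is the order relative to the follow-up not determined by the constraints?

4

Forced before the follow-up: the agenda, the budget email, the calendar invite, the kickoff note, the out-of-office reply, and the status update.
That leaves the reply from legal, the revised draft, the summary memo, and the vendor quote with no forced order relative to the follow-up — 4.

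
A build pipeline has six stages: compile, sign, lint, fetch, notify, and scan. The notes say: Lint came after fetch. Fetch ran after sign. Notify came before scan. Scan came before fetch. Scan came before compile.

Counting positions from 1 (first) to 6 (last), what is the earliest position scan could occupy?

2

Notify must come before scan — 1 forced predecessor.
Nothing else is forced ahead of scan, so its earliest slot is position 1 + 1 = 2.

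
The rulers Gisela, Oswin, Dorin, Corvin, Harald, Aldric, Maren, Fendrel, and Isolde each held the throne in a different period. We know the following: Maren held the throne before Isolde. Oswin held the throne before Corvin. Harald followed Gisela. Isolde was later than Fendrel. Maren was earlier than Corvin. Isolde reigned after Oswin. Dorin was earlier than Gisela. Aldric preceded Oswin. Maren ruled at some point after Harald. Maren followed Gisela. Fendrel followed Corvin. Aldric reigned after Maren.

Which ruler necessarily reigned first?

Dorin

Dorin has a chain of constraints placing them before every other ruler, so Dorin must be first.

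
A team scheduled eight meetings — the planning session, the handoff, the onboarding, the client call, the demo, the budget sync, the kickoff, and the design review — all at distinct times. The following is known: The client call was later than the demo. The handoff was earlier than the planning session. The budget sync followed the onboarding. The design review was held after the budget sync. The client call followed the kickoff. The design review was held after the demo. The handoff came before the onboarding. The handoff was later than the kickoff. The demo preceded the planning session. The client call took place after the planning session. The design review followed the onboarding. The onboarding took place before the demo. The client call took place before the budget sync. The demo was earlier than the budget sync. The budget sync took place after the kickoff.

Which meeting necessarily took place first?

the kickoff

The kickoff has a chain of constraints placing it before every other meeting, so the kickoff must be first.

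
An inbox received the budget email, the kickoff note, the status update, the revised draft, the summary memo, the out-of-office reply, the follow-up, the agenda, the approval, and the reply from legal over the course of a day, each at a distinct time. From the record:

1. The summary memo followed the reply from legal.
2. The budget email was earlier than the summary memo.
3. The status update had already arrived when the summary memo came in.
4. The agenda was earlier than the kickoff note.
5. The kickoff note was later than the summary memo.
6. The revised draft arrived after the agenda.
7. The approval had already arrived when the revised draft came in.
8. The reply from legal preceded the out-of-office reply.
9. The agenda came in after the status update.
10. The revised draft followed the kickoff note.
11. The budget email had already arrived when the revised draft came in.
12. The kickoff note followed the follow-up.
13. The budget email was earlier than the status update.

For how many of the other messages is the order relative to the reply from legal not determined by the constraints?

Forced after the reply from legal: the kickoff note, the out-of-office reply, the revised draft, and the summary memo.
That leaves the agenda, the approval, the budget email, the follow-up, and the status update with no forced order relative to the reply from legal — 5.

5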